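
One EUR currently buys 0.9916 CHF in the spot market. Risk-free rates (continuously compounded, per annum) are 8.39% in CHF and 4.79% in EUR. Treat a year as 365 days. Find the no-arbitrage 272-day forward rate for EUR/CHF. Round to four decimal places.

1.0186

F = S·e^((r_CHF − r_EUR)T) = 0.9916 · e^((0.0839 − 0.0479) × 272/365)
= 0.9916 · e^0.026827 = 0.9916 × 1.027190
F = 1.0186 CHF per EUR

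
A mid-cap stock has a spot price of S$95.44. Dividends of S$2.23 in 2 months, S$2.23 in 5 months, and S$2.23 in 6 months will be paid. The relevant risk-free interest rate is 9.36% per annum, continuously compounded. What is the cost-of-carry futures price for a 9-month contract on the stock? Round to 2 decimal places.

S$95.44

PV(dividends) I = 2.23·e^(−0.0936·2/12) + 2.23·e^(−0.0936·5/12) + 2.23·e^(−0.0936·6/12)
I = 2.1955 + 2.1447 + 2.1280 = 6.4682
F = (S − I)·e^(rT) = (95.44 − 6.4682) · e^(0.0936·9/12)
= 88.9718 · e^0.070200 = 88.9718 × 1.072723 = S$95.44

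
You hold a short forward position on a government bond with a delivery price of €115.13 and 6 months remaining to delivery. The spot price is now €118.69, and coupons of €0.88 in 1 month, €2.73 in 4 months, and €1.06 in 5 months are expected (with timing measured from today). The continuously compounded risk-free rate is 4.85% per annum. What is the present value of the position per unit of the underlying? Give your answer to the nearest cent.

PV(remaining coupons) I = 0.88·e^(−0.0485·1/12) + 2.73·e^(−0.0485·4/12) + 1.06·e^(−0.0485·5/12) = 4.6015
Current forward F = (S − I)·e^(rT) = (118.69 − 4.6015)·e^(0.0485·6/12) = 114.0885 × 1.024546 = 116.8889
Value (long) = (F − K)·e^(−rT) = (116.8889 − 115.13) × 0.976042 = 1.7168
Short position value = −(long value) = -€1.72

-€1.72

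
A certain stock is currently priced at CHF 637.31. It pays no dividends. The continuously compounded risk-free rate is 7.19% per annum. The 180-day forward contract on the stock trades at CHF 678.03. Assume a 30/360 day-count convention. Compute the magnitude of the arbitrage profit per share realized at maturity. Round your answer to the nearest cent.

CHF 17.39 per share

Fair forward: F* = S·e^(carry·T), with carry = r = 0.0719
F* = 637.31 · e^(0.0719 × 180/360) = 637.31 · e^0.035950 = 637.31 × 1.036604 = CHF 660.6381
Market CHF 678.03 > fair CHF 660.6381: forward overpriced → cash-and-carry (buy spot, short the forward).
At maturity, profit = |F_mkt − F*| = |678.03 − 660.6381| = CHF 17.39 per share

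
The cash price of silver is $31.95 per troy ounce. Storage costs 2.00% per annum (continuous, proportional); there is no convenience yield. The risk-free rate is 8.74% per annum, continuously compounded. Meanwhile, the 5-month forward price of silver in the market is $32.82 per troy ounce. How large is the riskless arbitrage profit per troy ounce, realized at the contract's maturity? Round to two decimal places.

Fair forward: F* = S·e^(carry·T), with carry = (r + u) = 0.0874 + 0.0200 = 0.1074
F* = 31.95 · e^(0.1074 × 5/12) = 31.95 · e^0.044750 = 31.95 × 1.045766 = $33.4122
Market $32.82 < fair $33.4122: forward underpriced → reverse cash-and-carry (short spot, go long the forward).
At maturity, profit = |F_mkt − F*| = |32.82 − 33.4122| = $0.59 per troy ounce

$0.59 per troy ounce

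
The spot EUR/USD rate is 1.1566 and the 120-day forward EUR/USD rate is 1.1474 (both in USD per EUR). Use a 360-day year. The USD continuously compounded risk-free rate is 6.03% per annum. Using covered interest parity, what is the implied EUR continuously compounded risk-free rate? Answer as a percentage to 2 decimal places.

8.43%

F = S·e^((r_USD − r_EUR)T) ⇒ r_EUR = r_USD − ln(F/S)/T
ln(1.1474/1.1566) = -0.007986; /(120/360) = -0.023958
r_EUR = 0.0603 + 0.023958 = 0.084258
r_EUR = 8.43%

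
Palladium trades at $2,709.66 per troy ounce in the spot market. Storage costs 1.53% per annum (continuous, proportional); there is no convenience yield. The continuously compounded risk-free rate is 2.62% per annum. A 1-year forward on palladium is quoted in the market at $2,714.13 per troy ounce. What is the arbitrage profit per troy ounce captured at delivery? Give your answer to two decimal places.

Fair forward: F* = S·e^(carry·T), with carry = (r + u) = 0.0262 + 0.0153 = 0.0415
F* = 2709.66 · e^(0.0415 × 1) = 2709.66 · e^0.04150000 = 2709.66 × 1.04237316 = $2824.4769
Market $2714.13 < fair $2824.4769: forward underpriced → reverse cash-and-carry (short spot, go long the forward).
At maturity, profit = |F_mkt − F*| = |2714.13 − 2824.4769| = $110.35 per troy ounce

$110.35 per troy ounce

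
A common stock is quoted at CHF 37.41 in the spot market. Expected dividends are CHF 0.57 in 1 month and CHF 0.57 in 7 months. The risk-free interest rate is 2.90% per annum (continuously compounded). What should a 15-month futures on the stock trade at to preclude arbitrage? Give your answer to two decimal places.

CHF 37.62

PV(dividends) I = 0.57·e^(−0.0290·1/12) + 0.57·e^(−0.0290·7/12)
I = 0.5686 + 0.5604 = 1.1290
F = (S − I)·e^(rT) = (37.41 − 1.1290) · e^(0.0290·15/12)
= 36.2810 · e^0.036250 = 36.2810 × 1.036915 = CHF 37.62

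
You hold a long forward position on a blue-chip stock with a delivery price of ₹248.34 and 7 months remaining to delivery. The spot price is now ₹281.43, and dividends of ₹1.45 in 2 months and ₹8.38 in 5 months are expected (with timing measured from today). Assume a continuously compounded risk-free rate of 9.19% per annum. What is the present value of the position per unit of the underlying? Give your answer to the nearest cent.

₹36.56

PV(remaining dividends) I = 1.45·e^(−0.0919·2/12) + 8.38·e^(−0.0919·5/12) = 9.4931
Current forward F = (S − I)·e^(rT) = (281.43 − 9.4931)·e^(0.0919·7/12) = 271.9369 × 1.055071 = 286.9127
Value (long) = (F − K)·e^(−rT) = (286.9127 − 248.34) × 0.947803 = 36.5593
Value = ₹36.56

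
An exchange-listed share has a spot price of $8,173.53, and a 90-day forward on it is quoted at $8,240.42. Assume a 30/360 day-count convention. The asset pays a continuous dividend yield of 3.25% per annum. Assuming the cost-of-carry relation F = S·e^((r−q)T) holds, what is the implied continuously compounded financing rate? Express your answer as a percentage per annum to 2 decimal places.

From F = S·e^((r−q)T): (r − q) = ln(F/S)/T
ln(8240.42/8173.53) = ln(1.008184) = 0.008151
(r − q) = 0.008151 / (90/360) = 0.032604
r = ln(F/S)/T + q = 0.032604 + 0.0325 = 0.065104
r = 6.51%

6.51%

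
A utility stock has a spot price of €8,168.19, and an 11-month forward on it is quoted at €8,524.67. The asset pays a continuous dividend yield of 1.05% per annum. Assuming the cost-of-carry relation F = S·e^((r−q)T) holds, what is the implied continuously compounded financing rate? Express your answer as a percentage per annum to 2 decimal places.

From F = S·e^((r−q)T): (r − q) = ln(F/S)/T
ln(8524.67/8168.19) = ln(1.043642) = 0.042717
(r − q) = 0.042717 / (11/12) = 0.046600
r = ln(F/S)/T + q = 0.046600 + 0.0105 = 0.057100
r = 5.71%

5.71%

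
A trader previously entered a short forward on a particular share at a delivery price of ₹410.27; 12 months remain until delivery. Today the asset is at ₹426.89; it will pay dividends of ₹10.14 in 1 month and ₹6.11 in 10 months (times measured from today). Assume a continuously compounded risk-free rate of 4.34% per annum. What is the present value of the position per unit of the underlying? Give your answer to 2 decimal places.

-₹18.05

PV(remaining dividends) I = 10.14·e^(−0.0434·1/12) + 6.11·e^(−0.0434·10/12) = 15.9964
Current forward F = (S − I)·e^(rT) = (426.89 − 15.9964)·e^(0.0434·12/12) = 410.8936 × 1.044356 = 429.1192
Value (long) = (F − K)·e^(−rT) = (429.1192 − 410.27) × 0.957528 = 18.0486
Short position value = −(long value) = -₹18.05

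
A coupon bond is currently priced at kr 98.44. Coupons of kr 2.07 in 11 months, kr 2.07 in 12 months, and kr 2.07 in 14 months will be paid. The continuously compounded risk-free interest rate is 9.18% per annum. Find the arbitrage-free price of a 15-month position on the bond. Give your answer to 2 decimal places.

kr 104.07

PV(coupons) I = 2.07·e^(−0.0918·11/12) + 2.07·e^(−0.0918·12/12) + 2.07·e^(−0.0918·14/12)
I = 1.9029 + 1.8884 + 1.8598 = 5.6511
F = (S − I)·e^(rT) = (98.44 − 5.6511) · e^(0.0918·15/12)
= 92.7889 · e^0.114750 = 92.7889 × 1.121593 = kr 104.07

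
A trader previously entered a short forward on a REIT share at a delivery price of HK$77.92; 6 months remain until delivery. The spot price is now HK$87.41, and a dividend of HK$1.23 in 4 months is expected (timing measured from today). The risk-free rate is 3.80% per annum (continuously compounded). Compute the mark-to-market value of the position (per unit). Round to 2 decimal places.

PV(remaining dividends) I = 1.23·e^(−0.0380·4/12) = 1.2145
Current forward F = (S − I)·e^(rT) = (87.41 − 1.2145)·e^(0.0380·6/12) = 86.1955 × 1.019182 = 87.8489
Value (long) = (F − K)·e^(−rT) = (87.8489 − 77.92) × 0.981179 = 9.7420
Short position value = −(long value) = -HK$9.74

-HK$9.74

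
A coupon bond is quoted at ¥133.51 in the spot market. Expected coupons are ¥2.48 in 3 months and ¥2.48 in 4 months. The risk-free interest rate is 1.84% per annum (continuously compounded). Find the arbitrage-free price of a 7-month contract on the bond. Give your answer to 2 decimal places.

¥129.96

PV(coupons) I = 2.48·e^(−0.0184·3/12) + 2.48·e^(−0.0184·4/12)
I = 2.4686 + 2.4648 = 4.9334
F = (S − I)·e^(rT) = (133.51 − 4.9334) · e^(0.0184·7/12)
= 128.5766 · e^0.010733 = 128.5766 × 1.010791 = ¥129.96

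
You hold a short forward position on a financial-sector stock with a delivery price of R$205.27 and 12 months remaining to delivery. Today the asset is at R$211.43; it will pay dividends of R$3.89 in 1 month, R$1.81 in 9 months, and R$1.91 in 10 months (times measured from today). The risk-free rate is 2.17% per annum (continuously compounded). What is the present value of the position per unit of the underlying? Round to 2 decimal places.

PV(remaining dividends) I = 3.89·e^(−0.0217·1/12) + 1.81·e^(−0.0217·9/12) + 1.91·e^(−0.0217·10/12) = 7.5395
Current forward F = (S − I)·e^(rT) = (211.43 − 7.5395)·e^(0.0217·12/12) = 203.8905 × 1.021937 = 208.3632
Value (long) = (F − K)·e^(−rT) = (208.3632 − 205.27) × 0.978534 = 3.0268
Short position value = −(long value) = -R$3.03

-R$3.03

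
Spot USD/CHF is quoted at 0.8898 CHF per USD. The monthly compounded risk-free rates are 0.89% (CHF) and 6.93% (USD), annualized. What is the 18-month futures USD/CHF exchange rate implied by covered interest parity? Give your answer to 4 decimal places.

0.8130

By covered interest parity, F = S · (1+r_CHF/12)^(12T) / (1+r_USD/12)^(12T)
= 0.8898 × 1.013434 / 1.109213 = 0.8898 × 0.913651
F = 0.8130 CHF per USD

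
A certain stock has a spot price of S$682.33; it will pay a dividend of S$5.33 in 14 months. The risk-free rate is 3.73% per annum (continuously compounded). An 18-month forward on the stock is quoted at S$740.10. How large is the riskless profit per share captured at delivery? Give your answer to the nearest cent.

S$23.90 per share

PV(dividends) I = 5.33·e^(−0.0373·14/12) = 5.1030
Fair forward F* = (S − I)·e^(rT) = (682.33 − 5.1030)·e^0.055950 = 677.2270 × 1.057545 = 716.1980
Market S$740.10 > fair 716.1980: forward overpriced → cash-and-carry (borrow at r, buy the stock and collect the dividends, short the forward).
Profit at T = |F_mkt − F*| = |740.10 − 716.1980| = S$23.90 per share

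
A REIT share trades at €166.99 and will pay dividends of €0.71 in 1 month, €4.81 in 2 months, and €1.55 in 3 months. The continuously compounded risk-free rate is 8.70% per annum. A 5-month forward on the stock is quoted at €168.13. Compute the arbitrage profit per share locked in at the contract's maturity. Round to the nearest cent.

€2.19 per share

PV(dividends) I = 0.71·e^(−0.0870·1/12) + 4.81·e^(−0.0870·2/12) + 1.55·e^(−0.0870·3/12) = 6.9623
Fair forward F* = (S − I)·e^(rT) = (166.99 − 6.9623)·e^0.036250 = 160.0277 × 1.036915 = 165.9351
Market €168.13 > fair 165.9351: forward overpriced → cash-and-carry (borrow at r, buy the stock and collect the dividends, short the forward).
Profit at T = |F_mkt − F*| = |168.13 − 165.9351| = €2.19 per share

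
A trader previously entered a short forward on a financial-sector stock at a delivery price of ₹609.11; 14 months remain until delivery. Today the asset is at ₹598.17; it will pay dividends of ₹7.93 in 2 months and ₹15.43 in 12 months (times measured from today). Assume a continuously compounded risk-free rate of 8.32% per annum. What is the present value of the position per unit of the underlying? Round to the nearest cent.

PV(remaining dividends) I = 7.93·e^(−0.0832·2/12) + 15.43·e^(−0.0832·12/12) = 22.0190
Current forward F = (S − I)·e^(rT) = (598.17 − 22.0190)·e^(0.0832·14/12) = 576.1510 × 1.101934 = 634.8804
Value (long) = (F − K)·e^(−rT) = (634.8804 − 609.11) × 0.907496 = 23.3865
Short position value = −(long value) = -₹23.39

-₹23.39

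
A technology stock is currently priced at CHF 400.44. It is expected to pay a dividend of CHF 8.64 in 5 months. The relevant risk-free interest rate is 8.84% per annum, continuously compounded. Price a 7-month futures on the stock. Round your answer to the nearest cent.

CHF 412.86

PV(dividends) I = 8.64·e^(−0.0884·5/12)
I = 8.3275
F = (S − I)·e^(rT) = (400.44 − 8.3275) · e^(0.0884·7/12)
= 392.1125 · e^0.051567 = 392.1125 × 1.052920 = CHF 412.86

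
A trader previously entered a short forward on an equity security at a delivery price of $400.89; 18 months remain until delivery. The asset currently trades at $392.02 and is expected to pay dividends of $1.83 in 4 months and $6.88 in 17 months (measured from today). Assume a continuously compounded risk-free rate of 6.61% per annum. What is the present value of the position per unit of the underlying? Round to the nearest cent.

PV(remaining dividends) I = 1.83·e^(−0.0661·4/12) + 6.88·e^(−0.0661·17/12) = 8.0551
Current forward F = (S − I)·e^(rT) = (392.02 − 8.0551)·e^(0.0661·18/12) = 383.9649 × 1.104232 = 423.9863
Value (long) = (F − K)·e^(−rT) = (423.9863 − 400.89) × 0.905607 = 20.9162
Short position value = −(long value) = -$20.92

-$20.92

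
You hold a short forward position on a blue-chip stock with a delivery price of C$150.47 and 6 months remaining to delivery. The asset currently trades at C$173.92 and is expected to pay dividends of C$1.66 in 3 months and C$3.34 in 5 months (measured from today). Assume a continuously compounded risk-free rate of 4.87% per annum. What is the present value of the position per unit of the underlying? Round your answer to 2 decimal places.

PV(remaining dividends) I = 1.66·e^(−0.0487·3/12) + 3.34·e^(−0.0487·5/12) = 4.9128
Current forward F = (S − I)·e^(rT) = (173.92 − 4.9128)·e^(0.0487·6/12) = 169.0072 × 1.024649 = 173.1731
Value (long) = (F − K)·e^(−rT) = (173.1731 − 150.47) × 0.975944 = 22.1570
Short position value = −(long value) = -C$22.16

-C$22.16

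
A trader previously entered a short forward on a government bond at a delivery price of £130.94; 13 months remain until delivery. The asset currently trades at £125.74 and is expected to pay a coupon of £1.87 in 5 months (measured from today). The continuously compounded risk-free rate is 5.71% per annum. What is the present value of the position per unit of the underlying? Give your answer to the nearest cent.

PV(remaining coupons) I = 1.87·e^(−0.0571·5/12) = 1.8260
Current forward F = (S − I)·e^(rT) = (125.74 − 1.8260)·e^(0.0571·13/12) = 123.9140 × 1.063812 = 131.8212
Value (long) = (F − K)·e^(−rT) = (131.8212 − 130.94) × 0.940016 = 0.8283
Short position value = −(long value) = -£0.83

-£0.83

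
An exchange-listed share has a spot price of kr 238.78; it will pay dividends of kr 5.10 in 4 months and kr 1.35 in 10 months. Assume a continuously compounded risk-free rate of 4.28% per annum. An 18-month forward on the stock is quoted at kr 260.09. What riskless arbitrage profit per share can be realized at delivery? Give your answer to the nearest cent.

kr 12.23 per share

PV(dividends) I = 5.10·e^(−0.0428·4/12) + 1.35·e^(−0.0428·10/12) = 6.3305
Fair forward F* = (S − I)·e^(rT) = (238.78 − 6.3305)·e^0.064200 = 232.4495 × 1.066306 = 247.8623
Market kr 260.09 > fair 247.8623: forward overpriced → cash-and-carry (borrow at r, buy the stock and collect the dividends, short the forward).
Profit at T = |F_mkt − F*| = |260.09 − 247.8623| = kr 12.23 per share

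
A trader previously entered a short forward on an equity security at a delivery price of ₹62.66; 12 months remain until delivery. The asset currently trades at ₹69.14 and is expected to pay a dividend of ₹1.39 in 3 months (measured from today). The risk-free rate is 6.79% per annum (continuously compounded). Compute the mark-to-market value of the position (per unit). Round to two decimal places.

PV(remaining dividends) I = 1.39·e^(−0.0679·3/12) = 1.3666
Current forward F = (S − I)·e^(rT) = (69.14 − 1.3666)·e^(0.0679·12/12) = 67.7734 × 1.070258 = 72.5350
Value (long) = (F − K)·e^(−rT) = (72.5350 − 62.66) × 0.934354 = 9.2267
Short position value = −(long value) = -₹9.23

-₹9.23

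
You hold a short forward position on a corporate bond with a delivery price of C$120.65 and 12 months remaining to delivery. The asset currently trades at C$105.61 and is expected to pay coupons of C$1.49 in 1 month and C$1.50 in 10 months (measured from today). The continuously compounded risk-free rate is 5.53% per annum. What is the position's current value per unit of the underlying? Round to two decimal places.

PV(remaining coupons) I = 1.49·e^(−0.0553·1/12) + 1.50·e^(−0.0553·10/12) = 2.9156
Current forward F = (S − I)·e^(rT) = (105.61 − 2.9156)·e^(0.0553·12/12) = 102.6944 × 1.056858 = 108.5334
Value (long) = (F − K)·e^(−rT) = (108.5334 − 120.65) × 0.946201 = -11.4647
Short position value = −(long value) = C$11.46

C$11.46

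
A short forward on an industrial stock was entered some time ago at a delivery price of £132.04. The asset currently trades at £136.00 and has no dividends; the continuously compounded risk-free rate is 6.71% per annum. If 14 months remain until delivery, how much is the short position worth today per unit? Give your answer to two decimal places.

-£13.90

Current fair forward for the remaining 14 months: F = S·e^(r·T), r = 0.0671
F = 136.00 · e^(0.0671 × 14/12) = 136.00 × 1.081429 = 147.0743
Value of long forward = (F − K)·e^(−rT) = (147.0743 − 132.04) · e^(−0.0671·14/12)
= 15.0343 × 0.924702 = 13.90
Short position value = −(long value) = -£13.90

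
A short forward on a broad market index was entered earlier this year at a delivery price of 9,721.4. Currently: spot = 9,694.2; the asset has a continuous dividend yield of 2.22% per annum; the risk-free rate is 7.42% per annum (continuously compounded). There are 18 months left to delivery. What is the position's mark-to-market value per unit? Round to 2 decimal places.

-679.25

Current fair forward for the remaining 18 months: F = S·e^((r − q)·T), (r − q) = 0.0742 − 0.0222 = 0.0520
F = 9694.2 · e^(0.0520 × 18/12) = 9694.2 × 1.08112266 = 10480.6193
Value of long forward = (F − K)·e^(−rT) = (10480.6193 − 9721.4) · e^(−0.0742·18/12)
= 759.2193 × 0.89467031 = 679.25
Short position value = −(long value) = -679.25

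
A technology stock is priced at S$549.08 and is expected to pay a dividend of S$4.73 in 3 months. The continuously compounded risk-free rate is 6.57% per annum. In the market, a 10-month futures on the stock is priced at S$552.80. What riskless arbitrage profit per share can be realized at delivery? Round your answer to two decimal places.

S$22.27 per share

PV(dividends) I = 4.73·e^(−0.0657·3/12) = 4.6529
Fair futures F* = (S − I)·e^(rT) = (549.08 − 4.6529)·e^0.054750 = 544.4271 × 1.056277 = 575.0658
Market S$552.80 < fair 575.0658: forward underpriced → reverse cash-and-carry (short the stock, invest proceeds at r, pay the dividends, go long the forward).
Profit at T = |F_mkt − F*| = |552.80 − 575.0658| = S$22.27 per share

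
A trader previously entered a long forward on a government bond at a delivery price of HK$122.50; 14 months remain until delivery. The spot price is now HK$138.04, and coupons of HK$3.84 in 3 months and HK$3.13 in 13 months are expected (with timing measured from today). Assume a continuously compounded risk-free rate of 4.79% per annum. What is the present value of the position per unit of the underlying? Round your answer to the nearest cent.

HK$15.43

PV(remaining coupons) I = 3.84·e^(−0.0479·3/12) + 3.13·e^(−0.0479·13/12) = 6.7660
Current forward F = (S − I)·e^(rT) = (138.04 − 6.7660)·e^(0.0479·14/12) = 131.2740 × 1.057474 = 138.8188
Value (long) = (F − K)·e^(−rT) = (138.8188 − 122.50) × 0.945649 = 15.4319
Value = HK$15.43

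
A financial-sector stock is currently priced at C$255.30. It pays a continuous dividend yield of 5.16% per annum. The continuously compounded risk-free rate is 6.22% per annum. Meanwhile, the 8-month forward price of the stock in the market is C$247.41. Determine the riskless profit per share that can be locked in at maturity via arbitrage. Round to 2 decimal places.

Fair forward: F* = S·e^(carry·T), with carry = (r − q) = 0.0622 − 0.0516 = 0.0106
F* = 255.30 · e^(0.0106 × 8/12) = 255.30 · e^0.007067 = 255.30 × 1.007092 = C$257.1106
Market C$247.41 < fair C$257.1106: forward underpriced → reverse cash-and-carry (short spot, go long the forward).
At maturity, profit = |F_mkt − F*| = |247.41 − 257.1106| = C$9.70 per share

C$9.70 per share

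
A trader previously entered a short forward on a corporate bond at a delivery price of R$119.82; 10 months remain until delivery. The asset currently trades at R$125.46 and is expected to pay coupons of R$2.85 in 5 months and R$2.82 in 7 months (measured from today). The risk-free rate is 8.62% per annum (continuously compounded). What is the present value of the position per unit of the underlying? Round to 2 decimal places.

-R$8.51

PV(remaining coupons) I = 2.85·e^(−0.0862·5/12) + 2.82·e^(−0.0862·7/12) = 5.4312
Current forward F = (S − I)·e^(rT) = (125.46 − 5.4312)·e^(0.0862·10/12) = 120.0288 × 1.074476 = 128.9681
Value (long) = (F − K)·e^(−rT) = (128.9681 − 119.82) × 0.930686 = 8.5140
Short position value = −(long value) = -R$8.51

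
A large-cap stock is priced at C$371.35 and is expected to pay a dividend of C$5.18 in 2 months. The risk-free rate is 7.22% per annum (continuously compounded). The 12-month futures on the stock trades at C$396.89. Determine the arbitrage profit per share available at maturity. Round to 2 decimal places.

C$3.24 per share

PV(dividends) I = 5.18·e^(−0.0722·2/12) = 5.1180
Fair futures F* = (S − I)·e^(rT) = (371.35 − 5.1180)·e^0.072200 = 366.2320 × 1.074870 = 393.6518
Market C$396.89 > fair 393.6518: forward overpriced → cash-and-carry (borrow at r, buy the stock and collect the dividends, short the forward).
Profit at T = |F_mkt − F*| = |396.89 − 393.6518| = C$3.24 per share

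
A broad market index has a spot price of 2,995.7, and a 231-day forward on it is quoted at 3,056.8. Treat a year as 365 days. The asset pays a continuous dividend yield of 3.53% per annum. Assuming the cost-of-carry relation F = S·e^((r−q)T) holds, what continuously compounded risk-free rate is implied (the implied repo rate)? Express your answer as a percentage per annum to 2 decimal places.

From F = S·e^((r−q)T): (r − q) = ln(F/S)/T
ln(3056.8/2995.7) = ln(1.020396) = 0.020191
(r − q) = 0.020191 / (231/365) = 0.031904
r = ln(F/S)/T + q = 0.031904 + 0.0353 = 0.067204
r = 6.72%

6.72%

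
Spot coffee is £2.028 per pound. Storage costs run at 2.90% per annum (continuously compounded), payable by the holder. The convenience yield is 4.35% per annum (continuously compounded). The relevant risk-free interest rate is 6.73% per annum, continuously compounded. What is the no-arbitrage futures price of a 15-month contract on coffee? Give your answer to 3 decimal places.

Net carry = r + u − y = 0.0673 + 0.0290 − 0.0435 = 0.0528
F = S·e^((r+u−y)T) = 2.028 · e^(0.0528 × 15/12) = 2.028 · e^0.066000
= 2.028 × 1.068227 = £2.166 per pound

£2.166 per pound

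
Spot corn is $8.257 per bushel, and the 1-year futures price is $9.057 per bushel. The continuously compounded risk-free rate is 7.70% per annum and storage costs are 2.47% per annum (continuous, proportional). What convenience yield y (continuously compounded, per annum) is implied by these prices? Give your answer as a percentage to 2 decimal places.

F = S·e^((r+u−y)T) ⇒ (r+u−y) = ln(F/S)/T
ln(9.057/8.257) = 0.092477; /T ⇒ 0.092477
y = r + u − ln(F/S)/T = 0.0770 + 0.0247 − 0.092477 = 0.009223
y = 0.92%

0.92%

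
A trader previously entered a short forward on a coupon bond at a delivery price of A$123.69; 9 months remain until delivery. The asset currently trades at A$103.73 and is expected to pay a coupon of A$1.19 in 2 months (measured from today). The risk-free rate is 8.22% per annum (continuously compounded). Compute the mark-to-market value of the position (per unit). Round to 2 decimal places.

A$13.74

PV(remaining coupons) I = 1.19·e^(−0.0822·2/12) = 1.1738
Current forward F = (S − I)·e^(rT) = (103.73 − 1.1738)·e^(0.0822·9/12) = 102.5562 × 1.063590 = 109.0777
Value (long) = (F − K)·e^(−rT) = (109.0777 − 123.69) × 0.940212 = -13.7387
Short position value = −(long value) = A$13.74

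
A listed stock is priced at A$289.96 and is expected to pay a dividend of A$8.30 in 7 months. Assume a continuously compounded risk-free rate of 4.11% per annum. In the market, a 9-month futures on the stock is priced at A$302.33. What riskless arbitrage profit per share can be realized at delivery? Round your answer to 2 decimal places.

A$11.65 per share

PV(dividends) I = 8.30·e^(−0.0411·7/12) = 8.1034
Fair futures F* = (S − I)·e^(rT) = (289.96 − 8.1034)·e^0.030825 = 281.8566 × 1.031305 = 290.6801
Market A$302.33 > fair 290.6801: forward overpriced → cash-and-carry (borrow at r, buy the stock and collect the dividends, short the forward).
Profit at T = |F_mkt − F*| = |302.33 − 290.6801| = A$11.65 per share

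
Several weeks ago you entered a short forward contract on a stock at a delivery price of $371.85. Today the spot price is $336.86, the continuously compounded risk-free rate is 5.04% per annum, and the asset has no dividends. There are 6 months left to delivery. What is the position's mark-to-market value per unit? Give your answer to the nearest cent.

$25.74

Current fair forward for the remaining 6 months: F = S·e^(r·T), r = 0.0504
F = 336.86 · e^(0.0504 × 6/12) = 336.86 × 1.025520 = 345.4567
Value of long forward = (F − K)·e^(−rT) = (345.4567 − 371.85) · e^(−0.0504·6/12)
= -26.3933 × 0.975115 = -25.74
Short position value = −(long value) = $25.74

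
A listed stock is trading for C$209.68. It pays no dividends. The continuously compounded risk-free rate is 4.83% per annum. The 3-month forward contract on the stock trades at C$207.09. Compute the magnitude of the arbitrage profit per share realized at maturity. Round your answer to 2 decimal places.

C$5.14 per share

Fair forward: F* = S·e^(carry·T), with carry = r = 0.0483
F* = 209.68 · e^(0.0483 × 3/12) = 209.68 · e^0.012075 = 209.68 × 1.012148 = C$212.2272
Market C$207.09 < fair C$212.2272: forward underpriced → reverse cash-and-carry (short spot, go long the forward).
At maturity, profit = |F_mkt − F*| = |207.09 − 212.2272| = C$5.14 per share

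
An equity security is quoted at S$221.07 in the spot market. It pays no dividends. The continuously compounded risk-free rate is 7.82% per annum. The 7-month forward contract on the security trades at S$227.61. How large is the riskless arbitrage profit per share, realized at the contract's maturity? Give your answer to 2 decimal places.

Fair forward: F* = S·e^(carry·T), with carry = r = 0.0782
F* = 221.07 · e^(0.0782 × 7/12) = 221.07 · e^0.045617 = 221.07 × 1.046673 = S$231.3880
Market S$227.61 < fair S$231.3880: forward underpriced → reverse cash-and-carry (short spot, go long the forward).
At maturity, profit = |F_mkt − F*| = |227.61 − 231.3880| = S$3.78 per share

S$3.78 per share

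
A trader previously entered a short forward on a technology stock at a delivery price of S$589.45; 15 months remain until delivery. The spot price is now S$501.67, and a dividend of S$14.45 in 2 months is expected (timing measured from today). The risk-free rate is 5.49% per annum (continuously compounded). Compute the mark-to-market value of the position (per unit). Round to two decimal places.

S$63.00

PV(remaining dividends) I = 14.45·e^(−0.0549·2/12) = 14.3184
Current forward F = (S − I)·e^(rT) = (501.67 − 14.3184)·e^(0.0549·15/12) = 487.3516 × 1.071034 = 521.9701
Value (long) = (F − K)·e^(−rT) = (521.9701 − 589.45) × 0.933677 = -63.0044
Short position value = −(long value) = S$63.00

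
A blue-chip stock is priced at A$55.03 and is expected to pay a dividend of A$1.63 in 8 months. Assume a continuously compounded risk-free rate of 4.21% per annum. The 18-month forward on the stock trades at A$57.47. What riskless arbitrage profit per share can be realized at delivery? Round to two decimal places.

PV(dividends) I = 1.63·e^(−0.0421·8/12) = 1.5849
Fair forward F* = (S − I)·e^(rT) = (55.03 − 1.5849)·e^0.063150 = 53.4451 × 1.065187 = 56.9290
Market A$57.47 > fair 56.9290: forward overpriced → cash-and-carry (borrow at r, buy the stock and collect the dividends, short the forward).
Profit at T = |F_mkt − F*| = |57.47 − 56.9290| = A$0.54 per share

A$0.54 per share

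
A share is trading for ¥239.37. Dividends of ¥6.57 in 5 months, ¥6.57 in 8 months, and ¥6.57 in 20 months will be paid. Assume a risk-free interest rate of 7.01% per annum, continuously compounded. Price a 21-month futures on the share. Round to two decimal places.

PV(dividends) I = 6.57·e^(−0.0701·5/12) + 6.57·e^(−0.0701·8/12) + 6.57·e^(−0.0701·20/12)
I = 6.3809 + 6.2700 + 5.8455 = 18.4964
F = (S − I)·e^(rT) = (239.37 − 18.4964) · e^(0.0701·21/12)
= 220.8736 · e^0.122675 = 220.8736 × 1.130517 = ¥249.70

¥249.70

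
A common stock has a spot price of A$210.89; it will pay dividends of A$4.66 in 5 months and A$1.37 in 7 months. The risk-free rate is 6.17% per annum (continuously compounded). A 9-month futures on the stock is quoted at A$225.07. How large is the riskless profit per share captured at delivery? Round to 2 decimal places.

PV(dividends) I = 4.66·e^(−0.0617·5/12) + 1.37·e^(−0.0617·7/12) = 5.8633
Fair futures F* = (S − I)·e^(rT) = (210.89 − 5.8633)·e^0.046275 = 205.0267 × 1.047362 = 214.7372
Market A$225.07 > fair 214.7372: forward overpriced → cash-and-carry (borrow at r, buy the stock and collect the dividends, short the forward).
Profit at T = |F_mkt − F*| = |225.07 − 214.7372| = A$10.33 per share

A$10.33 per share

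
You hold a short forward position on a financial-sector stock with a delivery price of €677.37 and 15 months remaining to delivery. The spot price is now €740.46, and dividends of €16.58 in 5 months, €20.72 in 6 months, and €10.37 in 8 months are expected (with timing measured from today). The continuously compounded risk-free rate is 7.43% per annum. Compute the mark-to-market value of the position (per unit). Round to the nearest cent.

-€77.26

PV(remaining dividends) I = 16.58·e^(−0.0743·5/12) + 20.72·e^(−0.0743·6/12) + 10.37·e^(−0.0743·8/12) = 45.9078
Current forward F = (S − I)·e^(rT) = (740.46 − 45.9078)·e^(0.0743·15/12) = 694.5522 × 1.097325 = 762.1495
Value (long) = (F − K)·e^(−rT) = (762.1495 − 677.37) × 0.911307 = 77.2602
Short position value = −(long value) = -€77.26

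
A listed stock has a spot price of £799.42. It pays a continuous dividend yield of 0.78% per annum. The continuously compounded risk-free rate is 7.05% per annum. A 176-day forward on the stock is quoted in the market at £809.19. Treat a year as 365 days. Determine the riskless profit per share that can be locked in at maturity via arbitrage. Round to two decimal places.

£14.77 per share

Fair forward: F* = S·e^(carry·T), with carry = (r − q) = 0.0705 − 0.0078 = 0.0627
F* = 799.42 · e^(0.0627 × 176/365) = 799.42 · e^0.030233 = 799.42 × 1.030695 = £823.9582
Market £809.19 < fair £823.9582: forward underpriced → reverse cash-and-carry (short spot, go long the forward).
At maturity, profit = |F_mkt − F*| = |809.19 − 823.9582| = £14.77 per share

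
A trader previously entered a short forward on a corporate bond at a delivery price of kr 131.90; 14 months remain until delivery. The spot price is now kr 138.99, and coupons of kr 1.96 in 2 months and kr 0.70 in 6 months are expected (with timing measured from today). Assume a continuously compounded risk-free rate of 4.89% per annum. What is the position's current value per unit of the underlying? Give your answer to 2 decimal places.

-kr 11.78

PV(remaining coupons) I = 1.96·e^(−0.0489·2/12) + 0.70·e^(−0.0489·6/12) = 2.6272
Current forward F = (S − I)·e^(rT) = (138.99 − 2.6272)·e^(0.0489·14/12) = 136.3628 × 1.058709 = 144.3685
Value (long) = (F − K)·e^(−rT) = (144.3685 − 131.90) × 0.944547 = 11.7771
Short position value = −(long value) = -kr 11.78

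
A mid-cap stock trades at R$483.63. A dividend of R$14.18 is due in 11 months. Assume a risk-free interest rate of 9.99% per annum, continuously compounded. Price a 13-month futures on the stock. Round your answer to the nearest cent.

R$524.49

PV(dividends) I = 14.18·e^(−0.0999·11/12)
I = 12.9391
F = (S − I)·e^(rT) = (483.63 − 12.9391) · e^(0.0999·13/12)
= 470.6909 · e^0.108225 = 470.6909 × 1.114298 = R$524.49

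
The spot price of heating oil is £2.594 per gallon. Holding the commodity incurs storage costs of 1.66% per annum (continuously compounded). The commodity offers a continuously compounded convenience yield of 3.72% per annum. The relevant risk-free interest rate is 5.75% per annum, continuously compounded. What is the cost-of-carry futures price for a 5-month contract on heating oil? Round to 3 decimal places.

Net carry = r + u − y = 0.0575 + 0.0166 − 0.0372 = 0.0369
F = S·e^((r+u−y)T) = 2.594 · e^(0.0369 × 5/12) = 2.594 · e^0.015375
= 2.594 × 1.015494 = £2.634 per gallon

£2.634 per gallon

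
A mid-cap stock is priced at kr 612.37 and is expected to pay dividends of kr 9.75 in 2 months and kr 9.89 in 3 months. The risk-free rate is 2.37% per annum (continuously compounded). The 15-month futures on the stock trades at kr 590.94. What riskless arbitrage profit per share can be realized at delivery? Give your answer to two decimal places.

kr 19.71 per share

PV(dividends) I = 9.75·e^(−0.0237·2/12) + 9.89·e^(−0.0237·3/12) = 19.5431
Fair futures F* = (S − I)·e^(rT) = (612.37 − 19.5431)·e^0.029625 = 592.8269 × 1.030068 = 610.6520
Market kr 590.94 < fair 610.6520: forward underpriced → reverse cash-and-carry (short the stock, invest proceeds at r, pay the dividends, go long the forward).
Profit at T = |F_mkt − F*| = |590.94 − 610.6520| = kr 19.71 per share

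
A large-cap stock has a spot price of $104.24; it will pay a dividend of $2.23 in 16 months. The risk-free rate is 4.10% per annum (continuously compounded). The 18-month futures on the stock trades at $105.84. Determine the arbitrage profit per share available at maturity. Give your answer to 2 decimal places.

$2.77 per share

PV(dividends) I = 2.23·e^(−0.0410·16/12) = 2.1114
Fair futures F* = (S − I)·e^(rT) = (104.24 − 2.1114)·e^0.061500 = 102.1286 × 1.063430 = 108.6066
Market $105.84 < fair 108.6066: forward underpriced → reverse cash-and-carry (short the stock, invest proceeds at r, pay the dividends, go long the forward).
Profit at T = |F_mkt − F*| = |105.84 − 108.6066| = $2.77 per share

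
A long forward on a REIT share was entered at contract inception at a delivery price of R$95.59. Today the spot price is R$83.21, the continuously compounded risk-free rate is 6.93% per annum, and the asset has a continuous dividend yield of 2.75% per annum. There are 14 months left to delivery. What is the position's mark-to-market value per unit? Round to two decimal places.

Current fair forward for the remaining 14 months: F = S·e^((r − q)·T), (r − q) = 0.0693 − 0.0275 = 0.0418
F = 83.21 · e^(0.0418 × 14/12) = 83.21 × 1.049975 = 87.3684
Value of long forward = (F − K)·e^(−rT) = (87.3684 − 95.59) · e^(−0.0693·14/12)
= -8.2216 × 0.922332 = -7.58

-R$7.58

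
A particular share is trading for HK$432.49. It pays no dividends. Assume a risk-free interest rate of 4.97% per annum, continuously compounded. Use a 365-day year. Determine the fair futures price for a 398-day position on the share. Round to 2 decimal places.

F = S·e^(rT) = 432.49 · e^(0.0497 × 398/365)
= 432.49 · e^0.054193 = 432.49 × 1.055688
F = HK$456.57

HK$456.57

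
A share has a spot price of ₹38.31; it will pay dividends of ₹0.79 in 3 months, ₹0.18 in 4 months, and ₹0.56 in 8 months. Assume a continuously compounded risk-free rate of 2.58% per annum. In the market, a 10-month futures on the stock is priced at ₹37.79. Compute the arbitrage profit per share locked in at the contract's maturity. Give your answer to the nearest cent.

PV(dividends) I = 0.79·e^(−0.0258·3/12) + 0.18·e^(−0.0258·4/12) + 0.56·e^(−0.0258·8/12) = 1.5138
Fair futures F* = (S − I)·e^(rT) = (38.31 − 1.5138)·e^0.021500 = 36.7962 × 1.021733 = 37.5959
Market ₹37.79 > fair 37.5959: forward overpriced → cash-and-carry (borrow at r, buy the stock and collect the dividends, short the forward).
Profit at T = |F_mkt − F*| = |37.79 − 37.5959| = ₹0.19 per share

₹0.19 per share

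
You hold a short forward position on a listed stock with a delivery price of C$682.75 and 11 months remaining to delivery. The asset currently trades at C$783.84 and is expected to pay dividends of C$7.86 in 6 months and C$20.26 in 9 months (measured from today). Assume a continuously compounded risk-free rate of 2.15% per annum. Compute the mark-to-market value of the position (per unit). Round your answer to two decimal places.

PV(remaining dividends) I = 7.86·e^(−0.0215·6/12) + 20.26·e^(−0.0215·9/12) = 27.7119
Current forward F = (S − I)·e^(rT) = (783.84 − 27.7119)·e^(0.0215·11/12) = 756.1281 × 1.019904 = 771.1781
Value (long) = (F − K)·e^(−rT) = (771.1781 − 682.75) × 0.980485 = 86.7024
Short position value = −(long value) = -C$86.70

-C$86.70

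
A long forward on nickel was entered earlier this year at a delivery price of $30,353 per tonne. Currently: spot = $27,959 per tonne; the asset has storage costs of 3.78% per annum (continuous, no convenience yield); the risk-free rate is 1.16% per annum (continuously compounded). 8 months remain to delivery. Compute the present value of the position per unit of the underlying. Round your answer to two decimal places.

Current fair forward for the remaining 8 months: F = S·e^((r + u)·T), (r + u) = 0.0116 + 0.0378 = 0.0494
F = 27959 · e^(0.0494 × 8/12) = 27959 × 1.03348164 = 28895.1132
Value of long forward = (F − K)·e^(−rT) = (28895.1132 − 30353) · e^(−0.0116·8/12)
= -1457.8868 × 0.99229649 = -1446.66

-$1446.66 per tonne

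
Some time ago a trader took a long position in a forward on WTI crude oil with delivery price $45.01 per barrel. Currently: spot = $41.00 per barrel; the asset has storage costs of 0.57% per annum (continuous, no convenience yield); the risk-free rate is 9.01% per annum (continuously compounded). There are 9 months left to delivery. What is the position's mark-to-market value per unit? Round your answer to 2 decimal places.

-$0.89 per barrel

Current fair forward for the remaining 9 months: F = S·e^((r + u)·T), (r + u) = 0.0901 + 0.0057 = 0.0958
F = 41.00 · e^(0.0958 × 9/12) = 41.00 × 1.074494 = 44.0543
Value of long forward = (F − K)·e^(−rT) = (44.0543 − 45.01) · e^(−0.0901·9/12)
= -0.9557 × 0.934658 = -0.89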